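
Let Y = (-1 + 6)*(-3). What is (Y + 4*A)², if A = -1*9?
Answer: 2601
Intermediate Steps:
A = -9
Y = -15 (Y = 5*(-3) = -15)
(Y + 4*A)² = (-15 + 4*(-9))² = (-15 - 36)² = (-51)² = 2601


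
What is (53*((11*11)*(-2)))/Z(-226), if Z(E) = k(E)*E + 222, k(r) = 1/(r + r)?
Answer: -25652/445 ≈ -57.645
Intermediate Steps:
k(r) = 1/(2*r)
Z(E) = 445/2 (Z(E) = (1/(2*E))*E + 222 = ½ + 222 = 445/2)
(53*((11*11)*(-2)))/Z(-226) = (53*((11*11)*(-2)))/(445/2) = (53*(121*(-2)))*(2/445) = (53*(-242))*(2/445) = -12826*2/445 = -25652/445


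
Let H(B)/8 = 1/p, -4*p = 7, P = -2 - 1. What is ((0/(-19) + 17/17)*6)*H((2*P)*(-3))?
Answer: -192/7 ≈ -27.429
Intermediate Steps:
P = -3
p = -7/4 (p = -¼*7 = -7/4 ≈ -1.7500)
H(B) = -32/7 (H(B) = 8/(-7/4) = 8*(-4/7) = -32/7)
((0/(-19) + 17/17)*6)*H((2*P)*(-3)) = ((0/(-19) + 17/17)*6)*(-32/7) = ((0*(-1/19) + 17*(1/17))*6)*(-32/7) = ((0 + 1)*6)*(-32/7) = (1*6)*(-32/7) = 6*(-32/7) = -192/7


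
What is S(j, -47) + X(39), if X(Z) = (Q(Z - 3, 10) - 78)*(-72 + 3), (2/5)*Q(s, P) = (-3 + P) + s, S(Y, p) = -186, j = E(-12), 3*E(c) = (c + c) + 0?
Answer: -4443/2 ≈ -2221.5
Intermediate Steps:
E(c) = 2*c/3 (E(c) = ((c + c) + 0)/3 = (2*c + 0)/3 = (2*c)/3 = 2*c/3)
j = -8 (j = (⅔)*(-12) = -8)
Q(s, P) = -15/2 + 5*P/2 + 5*s/2 (Q(s, P) = 5*((-3 + P) + s)/2 = 5*(-3 + P + s)/2 = -15/2 + 5*P/2 + 5*s/2)
X(Z) = 4692 - 345*Z/2 (X(Z) = ((-15/2 + (5/2)*10 + 5*(Z - 3)/2) - 78)*(-72 + 3) = ((-15/2 + 25 + 5*(-3 + Z)/2) - 78)*(-69) = ((-15/2 + 25 + (-15/2 + 5*Z/2)) - 78)*(-69) = ((10 + 5*Z/2) - 78)*(-69) = (-68 + 5*Z/2)*(-69) = 4692 - 345*Z/2)
S(j, -47) + X(39) = -186 + (4692 - 345/2*39) = -186 + (4692 - 13455/2) = -186 - 4071/2 = -4443/2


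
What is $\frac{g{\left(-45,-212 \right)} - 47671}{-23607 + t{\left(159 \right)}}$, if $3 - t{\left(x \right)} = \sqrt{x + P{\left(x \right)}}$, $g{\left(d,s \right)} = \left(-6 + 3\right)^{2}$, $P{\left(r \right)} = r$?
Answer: $\frac{187502308}{92858083} - \frac{23831 \sqrt{318}}{278574249} \approx 2.0177$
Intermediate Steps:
$g{\left(d,s \right)} = 9$ ($g{\left(d,s \right)} = \left(-3\right)^{2} = 9$)
$t{\left(x \right)} = 3 - \sqrt{2} \sqrt{x}$ ($t{\left(x \right)} = 3 - \sqrt{x + x} = 3 - \sqrt{2 x} = 3 - \sqrt{2} \sqrt{x}$)
$\frac{g{\left(-45,-212 \right)} - 47671}{-23607 + t{\left(159 \right)}} = \frac{9 - 47671}{-23607 + \left(3 - \sqrt{2} \sqrt{159}\right)} = - \frac{47662}{-23607 + \left(3 - \sqrt{318}\right)} = - \frac{47662}{-23604 - \sqrt{318}}$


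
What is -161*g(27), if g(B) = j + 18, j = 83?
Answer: -16261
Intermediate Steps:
g(B) = 101 (g(B) = 83 + 18 = 101)
-161*g(27) = -161*101 = -16261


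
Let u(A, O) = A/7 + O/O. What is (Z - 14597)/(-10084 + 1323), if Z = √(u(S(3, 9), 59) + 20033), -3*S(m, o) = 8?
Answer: 14597/8761 - √8834826/183981 ≈ 1.6500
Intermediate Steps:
S(m, o) = -8/3 (S(m, o) = -⅓*8 = -8/3)
u(A, O) = 1 + A/7 (u(A, O) = A*(⅐) + 1 = A/7 + 1 = 1 + A/7)
Z = √8834826/21 (Z = √((1 + (⅐)*(-8/3)) + 20033) = √((1 - 8/21) + 20033) = √(13/21 + 20033) = √(420706/21) = √8834826/21 ≈ 141.54)
(Z - 14597)/(-10084 + 1323) = (√8834826/21 - 14597)/(-10084 + 1323) = (-14597 + √8834826/21)/(-8761) = (-14597 + √8834826/21)*(-1/8761) = 14597/8761 - √8834826/183981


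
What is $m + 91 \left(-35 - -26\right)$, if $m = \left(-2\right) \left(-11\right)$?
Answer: $-797$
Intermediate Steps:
$m = 22$
$m + 91 \left(-35 - -26\right) = 22 + 91 \left(-35 - -26\right) = 22 + 91 \left(-35 + 26\right) = 22 + 91 \left(-9\right) = 22 - 819 = -797$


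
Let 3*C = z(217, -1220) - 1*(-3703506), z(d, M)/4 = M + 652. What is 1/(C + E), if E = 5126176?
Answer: 3/19079762 ≈ 1.5723e-7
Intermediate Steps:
z(d, M) = 2608 + 4*M (z(d, M) = 4*(M + 652) = 4*(652 + M) = 2608 + 4*M)
C = 3701234/3 (C = ((2608 + 4*(-1220)) - 1*(-3703506))/3 = ((2608 - 4880) + 3703506)/3 = (-2272 + 3703506)/3 = (⅓)*3701234 = 3701234/3 ≈ 1.2337e+6)
1/(C + E) = 1/(3701234/3 + 5126176) = 1/(19079762/3) = 3/19079762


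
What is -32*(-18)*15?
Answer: 8640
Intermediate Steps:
-32*(-18)*15 = 576*15 = 8640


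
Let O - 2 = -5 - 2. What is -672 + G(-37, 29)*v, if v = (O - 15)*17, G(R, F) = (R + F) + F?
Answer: -7812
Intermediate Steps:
O = -5 (O = 2 + (-5 - 2) = 2 - 7 = -5)
G(R, F) = R + 2*F (G(R, F) = (F + R) + F = R + 2*F)
v = -340 (v = (-5 - 15)*17 = -20*17 = -340)
-672 + G(-37, 29)*v = -672 + (-37 + 2*29)*(-340) = -672 + (-37 + 58)*(-340) = -672 + 21*(-340) = -672 - 7140 = -7812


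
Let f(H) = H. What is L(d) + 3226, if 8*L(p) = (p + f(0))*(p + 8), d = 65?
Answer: 30553/8 ≈ 3819.1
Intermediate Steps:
L(p) = p*(8 + p)/8 (L(p) = ((p + 0)*(p + 8))/8 = (p*(8 + p))/8 = p*(8 + p)/8)
L(d) + 3226 = (1/8)*65*(8 + 65) + 3226 = (1/8)*65*73 + 3226 = 4745/8 + 3226 = 30553/8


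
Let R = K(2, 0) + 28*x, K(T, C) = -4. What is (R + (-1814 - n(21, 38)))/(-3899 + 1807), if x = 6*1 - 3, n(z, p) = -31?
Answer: 1703/2092 ≈ 0.81405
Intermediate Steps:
x = 3 (x = 6 - 3 = 3)
R = 80 (R = -4 + 28*3 = -4 + 84 = 80)
(R + (-1814 - n(21, 38)))/(-3899 + 1807) = (80 + (-1814 - 1*(-31)))/(-3899 + 1807) = (80 + (-1814 + 31))/(-2092) = (80 - 1783)*(-1/2092) = -1703*(-1/2092) = 1703/2092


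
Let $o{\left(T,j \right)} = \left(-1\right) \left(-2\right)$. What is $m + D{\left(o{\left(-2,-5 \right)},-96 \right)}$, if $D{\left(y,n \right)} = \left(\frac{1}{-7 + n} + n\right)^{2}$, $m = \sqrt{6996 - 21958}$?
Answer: $\frac{97792321}{10609} + i \sqrt{14962} \approx 9217.9 + 122.32 i$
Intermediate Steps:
$m = i \sqrt{14962}$ ($m = \sqrt{-14962} = i \sqrt{14962} \approx 122.32 i$)
$o{\left(T,j \right)} = 2$
$D{\left(y,n \right)} = \left(n + \frac{1}{-7 + n}\right)^{2}$
$m + D{\left(o{\left(-2,-5 \right)},-96 \right)} = i \sqrt{14962} + \frac{\left(1 + \left(-96\right)^{2} - -672\right)^{2}}{\left(-7 - 96\right)^{2}} = i \sqrt{14962} + \frac{\left(1 + 9216 + 672\right)^{2}}{10609} = i \sqrt{14962} + \frac{9889^{2}}{10609} = i \sqrt{14962} + \frac{1}{10609} \cdot 97792321 = i \sqrt{14962} + \frac{97792321}{10609} = \frac{97792321}{10609} + i \sqrt{14962}$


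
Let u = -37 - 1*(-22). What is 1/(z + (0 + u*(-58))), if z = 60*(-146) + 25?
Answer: -1/7865 ≈ -0.00012715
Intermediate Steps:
u = -15 (u = -37 + 22 = -15)
z = -8735 (z = -8760 + 25 = -8735)
1/(z + (0 + u*(-58))) = 1/(-8735 + (0 - 15*(-58))) = 1/(-8735 + (0 + 870)) = 1/(-8735 + 870) = 1/(-7865) = -1/7865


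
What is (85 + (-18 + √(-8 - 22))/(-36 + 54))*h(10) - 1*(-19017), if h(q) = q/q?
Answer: 19101 + I*√30/18 ≈ 19101.0 + 0.30429*I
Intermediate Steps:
h(q) = 1
(85 + (-18 + √(-8 - 22))/(-36 + 54))*h(10) - 1*(-19017) = (85 + (-18 + √(-8 - 22))/(-36 + 54))*1 - 1*(-19017) = (85 + (-18 + √(-30))/18)*1 + 19017 = (85 + (-18 + I*√30)*(1/18))*1 + 19017 = (85 + (-1 + I*√30/18))*1 + 19017 = (84 + I*√30/18)*1 + 19017 = (84 + I*√30/18) + 19017 = 19101 + I*√30/18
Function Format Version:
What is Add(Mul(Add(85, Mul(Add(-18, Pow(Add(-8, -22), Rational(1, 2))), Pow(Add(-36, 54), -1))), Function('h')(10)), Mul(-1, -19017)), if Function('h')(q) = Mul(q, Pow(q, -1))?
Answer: Add(19101, Mul(Rational(1, 18), I, Pow(30, Rational(1, 2)))) ≈ Add(19101., Mul(0.30429, I))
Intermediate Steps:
Function('h')(q) = 1
Add(Mul(Add(85, Mul(Add(-18, Pow(Add(-8, -22), Rational(1, 2))), Pow(Add(-36, 54), -1))), Function('h')(10)), Mul(-1, -19017)) = Add(Mul(Add(85, Mul(Add(-18, Pow(Add(-8, -22), Rational(1, 2))), Pow(Add(-36, 54), -1))), 1), Mul(-1, -19017)) = Add(Mul(Add(85, Mul(Add(-18, Pow(-30, Rational(1, 2))), Pow(18, -1))), 1), 19017) = Add(Mul(Add(85, Mul(Add(-18, Mul(I, Pow(30, Rational(1, 2)))), Rational(1, 18))), 1), 19017) = Add(Mul(Add(85, Add(-1, Mul(Rational(1, 18), I, Pow(30, Rational(1, 2))))), 1), 19017) = Add(Mul(Add(84, Mul(Rational(1, 18), I, Pow(30, Rational(1, 2)))), 1), 19017) = Add(Add(84, Mul(Rational(1, 18), I, Pow(30, Rational(1, 2)))), 19017) = Add(19101, Mul(Rational(1, 18), I, Pow(30, Rational(1, 2))))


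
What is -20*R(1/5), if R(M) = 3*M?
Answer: -12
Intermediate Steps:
-20*R(1/5) = -60/5 = -20*⅗ = -12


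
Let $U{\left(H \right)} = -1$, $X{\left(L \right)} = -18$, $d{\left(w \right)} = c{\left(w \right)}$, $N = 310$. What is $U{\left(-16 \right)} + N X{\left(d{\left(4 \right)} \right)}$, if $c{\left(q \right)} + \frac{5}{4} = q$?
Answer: $-5581$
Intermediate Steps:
$c{\left(q \right)} = - \frac{5}{4} + q$
$d{\left(w \right)} = - \frac{5}{4} + w$
$U{\left(-16 \right)} + N X{\left(d{\left(4 \right)} \right)} = -1 + 310 \left(-18\right) = -1 - 5580 = -5581$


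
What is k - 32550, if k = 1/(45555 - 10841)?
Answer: -1129940699/34714 ≈ -32550.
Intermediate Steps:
k = 1/34714 ≈ 2.8807e-5
k - 32550 = 1/34714 - 32550 = -1129940699/34714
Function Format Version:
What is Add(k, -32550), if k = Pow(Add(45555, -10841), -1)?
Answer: Rational(-1129940699, 34714) ≈ -32550.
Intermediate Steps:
k = Rational(1, 34714) (k = Pow(34714, -1) = Rational(1, 34714) ≈ 2.8807e-5)
Add(k, -32550) = Add(Rational(1, 34714), -32550) = Rational(-1129940699, 34714)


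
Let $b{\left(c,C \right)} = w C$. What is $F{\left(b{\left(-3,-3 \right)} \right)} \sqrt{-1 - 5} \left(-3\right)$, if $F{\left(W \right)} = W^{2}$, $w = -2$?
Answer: $- 108 i \sqrt{6} \approx - 264.54 i$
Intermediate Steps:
$b{\left(c,C \right)} = - 2 C$
$F{\left(b{\left(-3,-3 \right)} \right)} \sqrt{-1 - 5} \left(-3\right) = \left(\left(-2\right) \left(-3\right)\right)^{2} \sqrt{-1 - 5} \left(-3\right) = 6^{2} \sqrt{-6} \left(-3\right) = 36 i \sqrt{6} \left(-3\right) = - 108 i \sqrt{6}$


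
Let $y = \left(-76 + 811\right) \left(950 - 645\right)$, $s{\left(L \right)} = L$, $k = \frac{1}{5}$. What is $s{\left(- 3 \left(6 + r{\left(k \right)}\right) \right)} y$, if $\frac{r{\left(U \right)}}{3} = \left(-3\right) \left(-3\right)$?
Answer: $-22193325$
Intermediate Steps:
$k = \frac{1}{5} \approx 0.2$
$r{\left(U \right)} = 27$ ($r{\left(U \right)} = 3 \left(\left(-3\right) \left(-3\right)\right) = 3 \cdot 9 = 27$)
$y = 224175$ ($y = 735 \cdot 305 = 224175$)
$s{\left(- 3 \left(6 + r{\left(k \right)}\right) \right)} y = - 3 \left(6 + 27\right) 224175 = \left(-3\right) 33 \cdot 224175 = \left(-99\right) 224175 = -22193325$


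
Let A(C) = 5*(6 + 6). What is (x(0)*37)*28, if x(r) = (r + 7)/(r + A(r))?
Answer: 1813/15 ≈ 120.87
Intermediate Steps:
A(C) = 60 (A(C) = 5*12 = 60)
x(r) = (7 + r)/(60 + r) (x(r) = (r + 7)/(r + 60) = (7 + r)/(60 + r))
(x(0)*37)*28 = (((7 + 0)/(60 + 0))*37)*28 = ((7/60)*37)*28 = (259/60)*28 = 1813/15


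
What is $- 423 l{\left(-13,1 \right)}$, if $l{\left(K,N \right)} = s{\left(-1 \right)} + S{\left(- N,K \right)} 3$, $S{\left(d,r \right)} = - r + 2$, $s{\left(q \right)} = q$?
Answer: $-18612$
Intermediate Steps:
$S{\left(d,r \right)} = 2 - r$
$l{\left(K,N \right)} = 5 - 3 K$ ($l{\left(K,N \right)} = -1 + \left(2 - K\right) 3 = -1 - \left(-6 + 3 K\right) = 5 - 3 K$)
$- 423 l{\left(-13,1 \right)} = - 423 \left(5 - -39\right) = - 423 \left(5 + 39\right) = \left(-423\right) 44 = -18612$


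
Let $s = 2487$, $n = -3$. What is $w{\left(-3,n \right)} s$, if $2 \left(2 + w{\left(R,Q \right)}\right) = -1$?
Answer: $- \frac{12435}{2} \approx -6217.5$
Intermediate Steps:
$w{\left(R,Q \right)} = - \frac{5}{2}$ ($w{\left(R,Q \right)} = -2 + \frac{1}{2} \left(-1\right) = -2 - \frac{1}{2} = - \frac{5}{2}$)
$w{\left(-3,n \right)} s = \left(- \frac{5}{2}\right) 2487 = - \frac{12435}{2}$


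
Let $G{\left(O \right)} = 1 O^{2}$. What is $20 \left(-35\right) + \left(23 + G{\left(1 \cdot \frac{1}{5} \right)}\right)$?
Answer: $- \frac{16924}{25} \approx -676.96$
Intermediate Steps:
$G{\left(O \right)} = O^{2}$
$20 \left(-35\right) + \left(23 + G{\left(1 \cdot \frac{1}{5} \right)}\right) = 20 \left(-35\right) + \left(23 + \left(1 \cdot \frac{1}{5}\right)^{2}\right) = -700 + \left(23 + \left(1 \cdot \frac{1}{5}\right)^{2}\right) = -700 + \left(23 + \left(\frac{1}{5}\right)^{2}\right) = -700 + \left(23 + \frac{1}{25}\right) = -700 + \frac{576}{25} = - \frac{16924}{25}$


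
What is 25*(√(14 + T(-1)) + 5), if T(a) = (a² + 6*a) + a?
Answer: 125 + 50*√2 ≈ 195.71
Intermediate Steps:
T(a) = a² + 7*a
25*(√(14 + T(-1)) + 5) = 25*(√(14 - (7 - 1)) + 5) = 25*(√(14 - 1*6) + 5) = 25*(√(14 - 6) + 5) = 25*(√8 + 5) = 25*(2*√2 + 5) = 25*(5 + 2*√2) = 125 + 50*√2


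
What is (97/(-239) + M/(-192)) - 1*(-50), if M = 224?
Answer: 69445/1434 ≈ 48.427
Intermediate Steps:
(97/(-239) + M/(-192)) - 1*(-50) = (97/(-239) + 224/(-192)) - 1*(-50) = (97*(-1/239) + 224*(-1/192)) + 50 = (-97/239 - 7/6) + 50 = -2255/1434 + 50 = 69445/1434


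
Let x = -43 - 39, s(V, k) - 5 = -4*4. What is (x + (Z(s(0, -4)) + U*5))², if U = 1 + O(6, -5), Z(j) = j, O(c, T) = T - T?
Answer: 7744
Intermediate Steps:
O(c, T) = 0
s(V, k) = -11 (s(V, k) = 5 - 4*4 = 5 - 16 = -11)
x = -82
U = 1 (U = 1 + 0 = 1)
(x + (Z(s(0, -4)) + U*5))² = (-82 + (-11 + 1*5))² = (-82 + (-11 + 5))² = (-82 - 6)² = (-88)² = 7744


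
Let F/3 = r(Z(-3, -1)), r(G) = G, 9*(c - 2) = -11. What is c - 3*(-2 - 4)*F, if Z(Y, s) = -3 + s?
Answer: -1937/9 ≈ -215.22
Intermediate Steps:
c = 7/9 (c = 2 + (1/9)*(-11) = 2 - 11/9 = 7/9 ≈ 0.77778)
F = -12 (F = 3*(-3 - 1) = 3*(-4) = -12)
c - 3*(-2 - 4)*F = 7/9 - 3*(-2 - 4)*(-12) = 7/9 - (-18)*(-12) = 7/9 - 3*72 = 7/9 - 216 = -1937/9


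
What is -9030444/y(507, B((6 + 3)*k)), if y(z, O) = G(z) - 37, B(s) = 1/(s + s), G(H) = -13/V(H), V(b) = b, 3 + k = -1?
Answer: 88046829/361 ≈ 2.4390e+5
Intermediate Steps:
k = -4 (k = -3 - 1 = -4)
G(H) = -13/H
B(s) = 1/(2*s)
y(z, O) = -37 - 13/z (y(z, O) = -13/z - 37 = -37 - 13/z)
-9030444/y(507, B((6 + 3)*k)) = -9030444/(-37 - 13/507) = -9030444/(-37 - 13*1/507) = -9030444/(-37 - 1/39) = -9030444/(-1444/39) = -9030444*(-39/1444) = 88046829/361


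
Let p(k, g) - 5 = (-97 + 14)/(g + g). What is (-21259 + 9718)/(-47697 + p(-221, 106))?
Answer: 2446692/10110787 ≈ 0.24199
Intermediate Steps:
p(k, g) = 5 - 83/(2*g) (p(k, g) = 5 + (-97 + 14)/(g + g) = 5 - 83*1/(2*g) = 5 - 83/(2*g))
(-21259 + 9718)/(-47697 + p(-221, 106)) = (-21259 + 9718)/(-47697 + (5 - 83/2/106)) = -11541/(-47697 + (5 - 83/2*1/106)) = -11541/(-47697 + (5 - 83/212)) = -11541/(-47697 + 977/212) = -11541/(-10110787/212) = -11541*(-212/10110787) = 2446692/10110787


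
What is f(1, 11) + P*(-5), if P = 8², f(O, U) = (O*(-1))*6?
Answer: -326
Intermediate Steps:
f(O, U) = -6*O (f(O, U) = -O*6 = -6*O)
P = 64
f(1, 11) + P*(-5) = -6*1 + 64*(-5) = -6 - 320 = -326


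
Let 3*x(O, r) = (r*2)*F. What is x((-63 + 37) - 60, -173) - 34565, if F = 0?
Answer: -34565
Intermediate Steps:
x(O, r) = 0 (x(O, r) = ((r*2)*0)/3 = ((2*r)*0)/3 = (1/3)*0 = 0)
x((-63 + 37) - 60, -173) - 34565 = 0 - 34565 = -34565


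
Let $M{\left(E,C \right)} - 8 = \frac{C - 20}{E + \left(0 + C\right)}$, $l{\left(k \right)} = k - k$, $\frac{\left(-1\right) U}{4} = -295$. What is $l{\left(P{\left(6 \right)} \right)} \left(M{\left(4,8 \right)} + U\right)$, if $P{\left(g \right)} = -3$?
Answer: $0$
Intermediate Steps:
$U = 1180$ ($U = \left(-4\right) \left(-295\right) = 1180$)
$l{\left(k \right)} = 0$
$M{\left(E,C \right)} = 8 + \frac{-20 + C}{C + E}$ ($M{\left(E,C \right)} = 8 + \frac{C - 20}{E + \left(0 + C\right)} = 8 + \frac{-20 + C}{E + C} = 8 + \frac{-20 + C}{C + E}$)
$l{\left(P{\left(6 \right)} \right)} \left(M{\left(4,8 \right)} + U\right) = 0 \left(\frac{-20 + 8 \cdot 4 + 9 \cdot 8}{8 + 4} + 1180\right) = 0 \left(\frac{-20 + 32 + 72}{12} + 1180\right) = 0 \left(\frac{1}{12} \cdot 84 + 1180\right) = 0 \left(7 + 1180\right) = 0 \cdot 1187 = 0$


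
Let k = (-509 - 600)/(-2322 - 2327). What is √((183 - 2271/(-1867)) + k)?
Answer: √13896262499992393/8679683 ≈ 13.581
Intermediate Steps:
k = 1109/4649 (k = -1109/(-4649) = -1109*(-1/4649) = 1109/4649 ≈ 0.23855)
√((183 - 2271/(-1867)) + k) = √((183 - 2271/(-1867)) + 1109/4649) = √((183 - 2271*(-1)/1867) + 1109/4649) = √((183 - 1*(-2271/1867)) + 1109/4649) = √((183 + 2271/1867) + 1109/4649) = √(343932/1867 + 1109/4649) = √(1601010371/8679683) = √13896262499992393/8679683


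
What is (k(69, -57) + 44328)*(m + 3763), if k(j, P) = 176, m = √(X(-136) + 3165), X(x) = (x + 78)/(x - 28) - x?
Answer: 167468552 + 66756*√2466478/41 ≈ 1.7003e+8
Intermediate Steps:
X(x) = -x + (78 + x)/(-28 + x) (X(x) = (78 + x)/(-28 + x) - x = -x + (78 + x)/(-28 + x))
m = 3*√2466478/82 (m = √((78 - 1*(-136)² + 29*(-136))/(-28 - 136) + 3165) = √((78 - 1*18496 - 3944)/(-164) + 3165) = √(-(78 - 18496 - 3944)/164 + 3165) = √(-1/164*(-22362) + 3165) = √(11181/82 + 3165) = √(270711/82) = 3*√2466478/82 ≈ 57.457)
(k(69, -57) + 44328)*(m + 3763) = (176 + 44328)*(3*√2466478/82 + 3763) = 44504*(3763 + 3*√2466478/82) = 167468552 + 66756*√2466478/41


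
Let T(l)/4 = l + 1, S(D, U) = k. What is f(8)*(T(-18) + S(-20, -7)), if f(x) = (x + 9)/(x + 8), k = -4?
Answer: -153/2 ≈ -76.500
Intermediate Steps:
S(D, U) = -4
f(x) = (9 + x)/(8 + x)
T(l) = 4 + 4*l (T(l) = 4*(l + 1) = 4*(1 + l) = 4 + 4*l)
f(8)*(T(-18) + S(-20, -7)) = ((9 + 8)/(8 + 8))*((4 + 4*(-18)) - 4) = (17/16)*((4 - 72) - 4) = ((1/16)*17)*(-68 - 4) = (17/16)*(-72) = -153/2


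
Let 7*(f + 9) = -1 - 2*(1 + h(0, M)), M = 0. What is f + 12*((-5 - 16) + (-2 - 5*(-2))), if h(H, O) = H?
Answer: -1158/7 ≈ -165.43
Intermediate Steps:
f = -66/7 (f = -9 + (-1 - 2*(1 + 0))/7 = -9 + (-1 - 2*1)/7 = -9 + (-1 - 2)/7 = -9 + (⅐)*(-3) = -9 - 3/7 = -66/7 ≈ -9.4286)
f + 12*((-5 - 16) + (-2 - 5*(-2))) = -66/7 + 12*((-5 - 16) + (-2 - 5*(-2))) = -66/7 + 12*(-21 + (-2 + 10)) = -66/7 + 12*(-21 + 8) = -66/7 + 12*(-13) = -66/7 - 156 = -1158/7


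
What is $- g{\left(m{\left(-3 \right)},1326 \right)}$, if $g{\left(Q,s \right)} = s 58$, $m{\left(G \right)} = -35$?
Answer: $-76908$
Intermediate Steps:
$g{\left(Q,s \right)} = 58 s$
$- g{\left(m{\left(-3 \right)},1326 \right)} = - 58 \cdot 1326 = \left(-1\right) 76908 = -76908$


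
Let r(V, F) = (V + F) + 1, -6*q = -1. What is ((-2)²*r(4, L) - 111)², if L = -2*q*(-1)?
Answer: 72361/9 ≈ 8040.1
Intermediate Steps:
q = ⅙ (q = -⅙*(-1) = ⅙ ≈ 0.16667)
L = ⅓ (L = -2*⅙*(-1) = -⅓*(-1) = ⅓ ≈ 0.33333)
r(V, F) = 1 + F + V (r(V, F) = (F + V) + 1 = 1 + F + V)
((-2)²*r(4, L) - 111)² = ((-2)²*(1 + ⅓ + 4) - 111)² = (4*(16/3) - 111)² = (64/3 - 111)² = (-269/3)² = 72361/9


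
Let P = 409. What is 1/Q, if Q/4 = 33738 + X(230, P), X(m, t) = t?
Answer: 1/136588 ≈ 7.3213e-6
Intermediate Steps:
Q = 136588 (Q = 4*(33738 + 409) = 4*34147 = 136588)
1/Q = 1/136588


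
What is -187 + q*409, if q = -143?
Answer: -58674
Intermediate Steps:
-187 + q*409 = -187 - 143*409 = -187 - 58487 = -58674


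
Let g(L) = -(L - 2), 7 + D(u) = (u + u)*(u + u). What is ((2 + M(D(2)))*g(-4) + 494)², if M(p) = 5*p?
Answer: 602176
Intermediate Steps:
D(u) = -7 + 4*u² (D(u) = -7 + (u + u)*(u + u) = -7 + (2*u)*(2*u) = -7 + 4*u²)
g(L) = 2 - L (g(L) = -(-2 + L) = 2 - L)
((2 + M(D(2)))*g(-4) + 494)² = ((2 + 5*(-7 + 4*2²))*(2 - 1*(-4)) + 494)² = ((2 + 5*(-7 + 4*4))*(2 + 4) + 494)² = ((2 + 5*(-7 + 16))*6 + 494)² = ((2 + 5*9)*6 + 494)² = ((2 + 45)*6 + 494)² = (47*6 + 494)² = (282 + 494)² = 776² = 602176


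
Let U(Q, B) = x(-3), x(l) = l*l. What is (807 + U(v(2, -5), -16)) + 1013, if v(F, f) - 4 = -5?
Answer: 1829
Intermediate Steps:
x(l) = l²
v(F, f) = -1 (v(F, f) = 4 - 5 = -1)
U(Q, B) = 9 (U(Q, B) = (-3)² = 9)
(807 + U(v(2, -5), -16)) + 1013 = (807 + 9) + 1013 = 816 + 1013 = 1829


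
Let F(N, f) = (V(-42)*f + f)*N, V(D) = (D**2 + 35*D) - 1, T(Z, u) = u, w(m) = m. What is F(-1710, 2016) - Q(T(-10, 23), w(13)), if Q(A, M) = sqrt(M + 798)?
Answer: -1013523840 - sqrt(811) ≈ -1.0135e+9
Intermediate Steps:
V(D) = -1 + D**2 + 35*D
Q(A, M) = sqrt(798 + M)
F(N, f) = 294*N*f (F(N, f) = ((-1 + (-42)**2 + 35*(-42))*f + f)*N = ((-1 + 1764 - 1470)*f + f)*N = (293*f + f)*N = (294*f)*N = 294*N*f)
F(-1710, 2016) - Q(T(-10, 23), w(13)) = 294*(-1710)*2016 - sqrt(798 + 13) = -1013523840 - sqrt(811)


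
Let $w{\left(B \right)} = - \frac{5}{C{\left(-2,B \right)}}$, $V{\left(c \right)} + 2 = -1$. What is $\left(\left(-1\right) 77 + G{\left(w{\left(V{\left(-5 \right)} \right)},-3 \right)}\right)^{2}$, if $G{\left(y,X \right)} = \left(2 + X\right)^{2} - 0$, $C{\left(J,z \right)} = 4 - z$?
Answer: $5776$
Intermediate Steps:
$V{\left(c \right)} = -3$ ($V{\left(c \right)} = -2 - 1 = -3$)
$w{\left(B \right)} = - \frac{5}{4 - B}$
$G{\left(y,X \right)} = \left(2 + X\right)^{2}$ ($G{\left(y,X \right)} = \left(2 + X\right)^{2} + 0 = \left(2 + X\right)^{2}$)
$\left(\left(-1\right) 77 + G{\left(w{\left(V{\left(-5 \right)} \right)},-3 \right)}\right)^{2} = \left(\left(-1\right) 77 + \left(2 - 3\right)^{2}\right)^{2} = \left(-77 + \left(-1\right)^{2}\right)^{2} = \left(-77 + 1\right)^{2} = \left(-76\right)^{2} = 5776$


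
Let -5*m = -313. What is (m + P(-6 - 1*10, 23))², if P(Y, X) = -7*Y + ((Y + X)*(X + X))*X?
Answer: 1436637409/25 ≈ 5.7465e+7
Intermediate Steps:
m = 313/5 (m = -⅕*(-313) = 313/5 ≈ 62.600)
P(Y, X) = -7*Y + 2*X²*(X + Y) (P(Y, X) = -7*Y + ((X + Y)*(2*X))*X = -7*Y + (2*X*(X + Y))*X = -7*Y + 2*X²*(X + Y))
(m + P(-6 - 1*10, 23))² = (313/5 + (-7*(-6 - 1*10) + 2*23³ + 2*(-6 - 1*10)*23²))² = (313/5 + (-7*(-6 - 10) + 2*12167 + 2*(-6 - 10)*529))² = (313/5 + (-7*(-16) + 24334 + 2*(-16)*529))² = (313/5 + (112 + 24334 - 16928))² = (313/5 + 7518)² = (37903/5)² = 1436637409/25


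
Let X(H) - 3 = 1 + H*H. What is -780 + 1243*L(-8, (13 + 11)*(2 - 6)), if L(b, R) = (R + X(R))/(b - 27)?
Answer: -11368432/35 ≈ -3.2481e+5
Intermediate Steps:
X(H) = 4 + H**2 (X(H) = 3 + (1 + H*H) = 3 + (1 + H**2) = 4 + H**2)
L(b, R) = (4 + R + R**2)/(-27 + b) (L(b, R) = (R + (4 + R**2))/(b - 27) = (4 + R + R**2)/(-27 + b))
-780 + 1243*L(-8, (13 + 11)*(2 - 6)) = -780 + 1243*((4 + (13 + 11)*(2 - 6) + ((13 + 11)*(2 - 6))**2)/(-27 - 8)) = -780 + 1243*((4 + 24*(-4) + (24*(-4))**2)/(-35)) = -780 + 1243*(-(4 - 96 + (-96)**2)/35) = -780 + 1243*(-(4 - 96 + 9216)/35) = -780 + 1243*(-1/35*9124) = -780 + 1243*(-9124/35) = -780 - 11341132/35 = -11368432/35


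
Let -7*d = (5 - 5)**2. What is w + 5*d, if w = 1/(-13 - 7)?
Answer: -1/20 ≈ -0.050000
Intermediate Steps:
d = 0 (d = -(5 - 5)**2/7 = -1/7*0**2 = -1/7*0 = 0)
w = -1/20 (w = 1/(-20) = -1/20 ≈ -0.050000)
w + 5*d = -1/20 + 5*0 = -1/20 + 0 = -1/20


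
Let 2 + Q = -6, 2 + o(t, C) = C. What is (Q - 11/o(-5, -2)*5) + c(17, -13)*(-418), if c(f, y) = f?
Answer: -28401/4 ≈ -7100.3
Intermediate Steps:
o(t, C) = -2 + C
Q = -8 (Q = -2 - 6 = -8)
(Q - 11/o(-5, -2)*5) + c(17, -13)*(-418) = (-8 - 11/(-2 - 2)*5) + 17*(-418) = (-8 - 11/(-4)*5) - 7106 = (-8 - 11*(-¼)*5) - 7106 = (-8 + (11/4)*5) - 7106 = (-8 + 55/4) - 7106 = 23/4 - 7106 = -28401/4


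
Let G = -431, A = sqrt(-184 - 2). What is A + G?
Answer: -431 + I*sqrt(186) ≈ -431.0 + 13.638*I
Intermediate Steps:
A = I*sqrt(186) (A = sqrt(-186) = I*sqrt(186) ≈ 13.638*I)
A + G = I*sqrt(186) - 431 = -431 + I*sqrt(186)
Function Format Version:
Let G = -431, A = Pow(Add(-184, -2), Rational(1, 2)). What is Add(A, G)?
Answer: Add(-431, Mul(I, Pow(186, Rational(1, 2)))) ≈ Add(-431.00, Mul(13.638, I))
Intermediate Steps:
A = Mul(I, Pow(186, Rational(1, 2))) (A = Pow(-186, Rational(1, 2)) = Mul(I, Pow(186, Rational(1, 2))) ≈ Mul(13.638, I))
Add(A, G) = Add(Mul(I, Pow(186, Rational(1, 2))), -431) = Add(-431, Mul(I, Pow(186, Rational(1, 2))))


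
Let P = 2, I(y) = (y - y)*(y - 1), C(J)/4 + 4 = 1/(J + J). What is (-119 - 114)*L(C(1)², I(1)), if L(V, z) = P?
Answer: -466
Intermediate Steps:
C(J) = -16 + 2/J (C(J) = -16 + 4/(J + J) = -16 + 4/((2*J)) = -16 + 4*(1/(2*J)) = -16 + 2/J)
I(y) = 0 (I(y) = 0*(-1 + y) = 0)
L(V, z) = 2
(-119 - 114)*L(C(1)², I(1)) = (-119 - 114)*2 = -233*2 = -466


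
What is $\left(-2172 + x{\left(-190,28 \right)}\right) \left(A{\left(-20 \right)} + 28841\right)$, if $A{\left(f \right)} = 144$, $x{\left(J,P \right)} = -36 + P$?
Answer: $-63187300$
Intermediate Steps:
$\left(-2172 + x{\left(-190,28 \right)}\right) \left(A{\left(-20 \right)} + 28841\right) = \left(-2172 + \left(-36 + 28\right)\right) \left(144 + 28841\right) = \left(-2172 - 8\right) 28985 = \left(-2180\right) 28985 = -63187300$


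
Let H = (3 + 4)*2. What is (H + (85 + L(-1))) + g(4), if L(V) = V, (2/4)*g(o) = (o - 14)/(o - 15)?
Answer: 1098/11 ≈ 99.818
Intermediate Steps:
g(o) = 2*(-14 + o)/(-15 + o) (g(o) = 2*((o - 14)/(o - 15)) = 2*((-14 + o)/(-15 + o)) = 2*(-14 + o)/(-15 + o))
H = 14 (H = 7*2 = 14)
(H + (85 + L(-1))) + g(4) = (14 + (85 - 1)) + 2*(-14 + 4)/(-15 + 4) = (14 + 84) + 2*(-10)/(-11) = 98 + 2*(-1/11)*(-10) = 98 + 20/11 = 1098/11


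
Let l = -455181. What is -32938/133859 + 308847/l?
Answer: -436703119/472326151 ≈ -0.92458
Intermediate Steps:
-32938/133859 + 308847/l = -32938/133859 + 308847/(-455181) = -32938*1/133859 + 308847*(-1/455181) = -766/3113 - 102949/151727 = -436703119/472326151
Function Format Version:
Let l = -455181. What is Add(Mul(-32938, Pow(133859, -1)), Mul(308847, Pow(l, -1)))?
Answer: Rational(-436703119, 472326151) ≈ -0.92458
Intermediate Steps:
Add(Mul(-32938, Pow(133859, -1)), Mul(308847, Pow(l, -1))) = Add(Mul(-32938, Pow(133859, -1)), Mul(308847, Pow(-455181, -1))) = Add(Mul(-32938, Rational(1, 133859)), Mul(308847, Rational(-1, 455181))) = Add(Rational(-766, 3113), Rational(-102949, 151727)) = Rational(-436703119, 472326151)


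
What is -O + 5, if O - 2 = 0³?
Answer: 3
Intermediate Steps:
O = 2 (O = 2 + 0³ = 2 + 0 = 2)
-O + 5 = -1*2 + 5 = -2 + 5 = 3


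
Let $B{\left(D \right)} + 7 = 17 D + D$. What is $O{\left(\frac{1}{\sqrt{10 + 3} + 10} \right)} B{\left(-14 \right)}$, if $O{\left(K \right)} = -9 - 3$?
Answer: $3108$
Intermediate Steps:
$B{\left(D \right)} = -7 + 18 D$ ($B{\left(D \right)} = -7 + \left(17 D + D\right) = -7 + 18 D$)
$O{\left(K \right)} = -12$
$O{\left(\frac{1}{\sqrt{10 + 3} + 10} \right)} B{\left(-14 \right)} = - 12 \left(-7 + 18 \left(-14\right)\right) = - 12 \left(-7 - 252\right) = \left(-12\right) \left(-259\right) = 3108$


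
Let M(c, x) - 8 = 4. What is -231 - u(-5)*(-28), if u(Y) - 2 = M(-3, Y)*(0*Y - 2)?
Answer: -847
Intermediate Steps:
M(c, x) = 12 (M(c, x) = 8 + 4 = 12)
u(Y) = -22 (u(Y) = 2 + 12*(0*Y - 2) = 2 + 12*(0 - 2) = 2 + 12*(-2) = 2 - 24 = -22)
-231 - u(-5)*(-28) = -231 - (-22)*(-28) = -231 - 1*616 = -231 - 616 = -847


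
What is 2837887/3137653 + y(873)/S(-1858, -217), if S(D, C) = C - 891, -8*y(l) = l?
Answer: 27894201437/27812156192 ≈ 1.0030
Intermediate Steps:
y(l) = -l/8
S(D, C) = -891 + C
2837887/3137653 + y(873)/S(-1858, -217) = 2837887/3137653 + (-⅛*873)/(-891 - 217) = 2837887*(1/3137653) - 873/8/(-1108) = 2837887/3137653 - 873/8*(-1/1108) = 2837887/3137653 + 873/8864 = 27894201437/27812156192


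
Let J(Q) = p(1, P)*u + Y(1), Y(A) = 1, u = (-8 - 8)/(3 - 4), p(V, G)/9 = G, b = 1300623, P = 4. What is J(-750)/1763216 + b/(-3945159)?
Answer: -763667642275/2318722490448 ≈ -0.32935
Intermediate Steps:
p(V, G) = 9*G
u = 16 (u = -16/(-1) = -16*(-1) = 16)
J(Q) = 577 (J(Q) = (9*4)*16 + 1 = 36*16 + 1 = 576 + 1 = 577)
J(-750)/1763216 + b/(-3945159) = 577/1763216 + 1300623/(-3945159) = 577*(1/1763216) + 1300623*(-1/3945159) = 577/1763216 - 433541/1315053 = -763667642275/2318722490448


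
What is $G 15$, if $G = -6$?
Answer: $-90$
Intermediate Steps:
$G 15 = \left(-6\right) 15 = -90$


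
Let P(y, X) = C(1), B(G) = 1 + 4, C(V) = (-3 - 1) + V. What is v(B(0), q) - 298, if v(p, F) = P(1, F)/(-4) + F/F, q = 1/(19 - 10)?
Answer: -1185/4 ≈ -296.25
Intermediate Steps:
C(V) = -4 + V
B(G) = 5
P(y, X) = -3 (P(y, X) = -4 + 1 = -3)
q = 1/9 ≈ 0.11111
v(p, F) = 7/4 (v(p, F) = -3/(-4) + F/F = -3*(-1/4) + 1 = 3/4 + 1 = 7/4)
v(B(0), q) - 298 = 7/4 - 298 = -1185/4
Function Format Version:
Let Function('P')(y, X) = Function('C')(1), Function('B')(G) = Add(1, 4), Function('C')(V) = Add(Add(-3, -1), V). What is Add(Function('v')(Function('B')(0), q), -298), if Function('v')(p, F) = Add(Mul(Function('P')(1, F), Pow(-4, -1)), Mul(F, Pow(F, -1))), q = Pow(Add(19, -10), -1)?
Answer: Rational(-1185, 4) ≈ -296.25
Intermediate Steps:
Function('C')(V) = Add(-4, V)
Function('B')(G) = 5
Function('P')(y, X) = -3 (Function('P')(y, X) = Add(-4, 1) = -3)
q = Rational(1, 9) (q = Pow(9, -1) = Rational(1, 9) ≈ 0.11111)
Function('v')(p, F) = Rational(7, 4) (Function('v')(p, F) = Add(Mul(-3, Pow(-4, -1)), Mul(F, Pow(F, -1))) = Add(Mul(-3, Rational(-1, 4)), 1) = Add(Rational(3, 4), 1) = Rational(7, 4))
Add(Function('v')(Function('B')(0), q), -298) = Add(Rational(7, 4), -298) = Rational(-1185, 4)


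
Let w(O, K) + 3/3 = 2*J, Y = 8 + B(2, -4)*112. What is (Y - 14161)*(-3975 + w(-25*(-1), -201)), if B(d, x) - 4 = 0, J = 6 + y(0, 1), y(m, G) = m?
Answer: 54326620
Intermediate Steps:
J = 6 (J = 6 + 0 = 6)
B(d, x) = 4 (B(d, x) = 4 + 0 = 4)
Y = 456 (Y = 8 + 4*112 = 8 + 448 = 456)
w(O, K) = 11 (w(O, K) = -1 + 2*6 = -1 + 12 = 11)
(Y - 14161)*(-3975 + w(-25*(-1), -201)) = (456 - 14161)*(-3975 + 11) = -13705*(-3964) = 54326620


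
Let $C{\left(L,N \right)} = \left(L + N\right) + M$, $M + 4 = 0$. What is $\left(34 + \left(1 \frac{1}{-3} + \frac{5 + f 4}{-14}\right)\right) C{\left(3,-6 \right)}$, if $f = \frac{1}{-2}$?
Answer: $- \frac{1405}{6} \approx -234.17$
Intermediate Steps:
$M = -4$ ($M = -4 + 0 = -4$)
$C{\left(L,N \right)} = -4 + L + N$ ($C{\left(L,N \right)} = \left(L + N\right) - 4 = -4 + L + N$)
$f = - \frac{1}{2} \approx -0.5$
$\left(34 + \left(1 \frac{1}{-3} + \frac{5 + f 4}{-14}\right)\right) C{\left(3,-6 \right)} = \left(34 + \left(1 \frac{1}{-3} + \frac{5 - 2}{-14}\right)\right) \left(-4 + 3 - 6\right) = \left(34 + \left(1 \left(- \frac{1}{3}\right) + \left(5 - 2\right) \left(- \frac{1}{14}\right)\right)\right) \left(-7\right) = \left(34 + \left(- \frac{1}{3} + 3 \left(- \frac{1}{14}\right)\right)\right) \left(-7\right) = \left(34 - \frac{23}{42}\right) \left(-7\right) = \frac{1405}{42} \left(-7\right) = - \frac{1405}{6}$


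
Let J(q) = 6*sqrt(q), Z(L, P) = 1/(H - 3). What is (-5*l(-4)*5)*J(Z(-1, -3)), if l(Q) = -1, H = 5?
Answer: 75*sqrt(2) ≈ 106.07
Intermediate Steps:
Z(L, P) = 1/2 (Z(L, P) = 1/(5 - 3) = 1/2)
(-5*l(-4)*5)*J(Z(-1, -3)) = (-(-5)*5)*(6*sqrt(1/2)) = (-5*(-5))*(6*(sqrt(2)/2)) = 25*(3*sqrt(2)) = 75*sqrt(2)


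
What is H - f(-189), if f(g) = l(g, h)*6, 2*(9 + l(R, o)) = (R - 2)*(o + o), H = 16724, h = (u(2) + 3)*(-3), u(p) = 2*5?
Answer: -27916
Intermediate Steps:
u(p) = 10
h = -39 (h = (10 + 3)*(-3) = 13*(-3) = -39)
l(R, o) = -9 + o*(-2 + R) (l(R, o) = -9 + ((R - 2)*(o + o))/2 = -9 + ((-2 + R)*(2*o))/2 = -9 + (2*o*(-2 + R))/2 = -9 + o*(-2 + R))
f(g) = 414 - 234*g (f(g) = (-9 - 2*(-39) + g*(-39))*6 = (-9 + 78 - 39*g)*6 = (69 - 39*g)*6 = 414 - 234*g)
H - f(-189) = 16724 - (414 - 234*(-189)) = 16724 - (414 + 44226) = 16724 - 1*44640 = 16724 - 44640 = -27916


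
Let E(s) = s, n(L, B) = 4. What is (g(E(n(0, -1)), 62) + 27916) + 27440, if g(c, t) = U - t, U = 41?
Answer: 55335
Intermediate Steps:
g(c, t) = 41 - t
(g(E(n(0, -1)), 62) + 27916) + 27440 = ((41 - 1*62) + 27916) + 27440 = ((41 - 62) + 27916) + 27440 = (-21 + 27916) + 27440 = 27895 + 27440 = 55335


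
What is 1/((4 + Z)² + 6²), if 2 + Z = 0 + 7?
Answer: 1/117 ≈ 0.0085470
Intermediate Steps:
Z = 5 (Z = -2 + (0 + 7) = -2 + 7 = 5)
1/((4 + Z)² + 6²) = 1/((4 + 5)² + 6²) = 1/(9² + 36) = 1/(81 + 36) = 1/117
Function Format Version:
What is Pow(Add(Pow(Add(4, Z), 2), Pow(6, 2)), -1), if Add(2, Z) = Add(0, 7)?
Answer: Rational(1, 117) ≈ 0.0085470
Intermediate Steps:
Z = 5 (Z = Add(-2, Add(0, 7)) = Add(-2, 7) = 5)
Pow(Add(Pow(Add(4, Z), 2), Pow(6, 2)), -1) = Pow(Add(Pow(Add(4, 5), 2), Pow(6, 2)), -1) = Pow(Add(Pow(9, 2), 36), -1) = Pow(Add(81, 36), -1) = Pow(117, -1) = Rational(1, 117)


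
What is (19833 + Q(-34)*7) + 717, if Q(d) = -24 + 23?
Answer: 20543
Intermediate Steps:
Q(d) = -1
(19833 + Q(-34)*7) + 717 = (19833 - 1*7) + 717 = (19833 - 7) + 717 = 19826 + 717 = 20543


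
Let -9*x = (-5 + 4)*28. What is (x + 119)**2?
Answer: 1207801/81 ≈ 14911.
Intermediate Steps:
x = 28/9 (x = -(-5 + 4)*28/9 = -(-1)*28/9 = -1/9*(-28) = 28/9 ≈ 3.1111)
(x + 119)**2 = (28/9 + 119)**2 = (1099/9)**2 = 1207801/81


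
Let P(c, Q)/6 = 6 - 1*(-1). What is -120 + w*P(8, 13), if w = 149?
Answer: 6138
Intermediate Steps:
P(c, Q) = 42 (P(c, Q) = 6*(6 - 1*(-1)) = 6*(6 + 1) = 6*7 = 42)
-120 + w*P(8, 13) = -120 + 149*42 = -120 + 6258 = 6138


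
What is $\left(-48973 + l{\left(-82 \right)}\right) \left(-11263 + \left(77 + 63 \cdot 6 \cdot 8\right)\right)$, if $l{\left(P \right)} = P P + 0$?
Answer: $344836338$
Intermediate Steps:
$l{\left(P \right)} = P^{2}$ ($l{\left(P \right)} = P^{2} + 0 = P^{2}$)
$\left(-48973 + l{\left(-82 \right)}\right) \left(-11263 + \left(77 + 63 \cdot 6 \cdot 8\right)\right) = \left(-48973 + \left(-82\right)^{2}\right) \left(-11263 + \left(77 + 63 \cdot 6 \cdot 8\right)\right) = \left(-48973 + 6724\right) \left(-11263 + \left(77 + 63 \cdot 48\right)\right) = - 42249 \left(-11263 + \left(77 + 3024\right)\right) = - 42249 \left(-11263 + 3101\right) = \left(-42249\right) \left(-8162\right) = 344836338$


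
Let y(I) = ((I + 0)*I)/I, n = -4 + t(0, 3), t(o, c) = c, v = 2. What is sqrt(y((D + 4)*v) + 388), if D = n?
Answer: sqrt(394) ≈ 19.849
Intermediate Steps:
n = -1 (n = -4 + 3 = -1)
D = -1
y(I) = I (y(I) = (I*I)/I = I**2/I = I)
sqrt(y((D + 4)*v) + 388) = sqrt((-1 + 4)*2 + 388) = sqrt(3*2 + 388) = sqrt(6 + 388) = sqrt(394)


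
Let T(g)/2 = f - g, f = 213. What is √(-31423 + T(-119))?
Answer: I*√30759 ≈ 175.38*I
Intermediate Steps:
T(g) = 426 - 2*g (T(g) = 2*(213 - g) = 426 - 2*g)
√(-31423 + T(-119)) = √(-31423 + (426 - 2*(-119))) = √(-31423 + (426 + 238)) = √(-31423 + 664) = √(-30759) = I*√30759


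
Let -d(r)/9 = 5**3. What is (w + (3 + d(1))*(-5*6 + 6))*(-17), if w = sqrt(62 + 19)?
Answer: -457929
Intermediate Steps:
d(r) = -1125 (d(r) = -9*5**3 = -9*125 = -1125)
w = 9 (w = sqrt(81) = 9)
(w + (3 + d(1))*(-5*6 + 6))*(-17) = (9 + (3 - 1125)*(-5*6 + 6))*(-17) = (9 - 1122*(-30 + 6))*(-17) = (9 - 1122*(-24))*(-17) = (9 + 26928)*(-17) = 26937*(-17) = -457929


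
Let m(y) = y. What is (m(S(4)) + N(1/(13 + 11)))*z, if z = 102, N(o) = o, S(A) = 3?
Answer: 1241/4 ≈ 310.25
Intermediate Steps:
(m(S(4)) + N(1/(13 + 11)))*z = (3 + 1/(13 + 11))*102 = (3 + 1/24)*102 = (73/24)*102 = 1241/4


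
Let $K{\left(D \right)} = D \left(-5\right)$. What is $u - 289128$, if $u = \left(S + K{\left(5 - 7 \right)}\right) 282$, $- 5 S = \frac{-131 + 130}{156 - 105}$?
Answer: $- \frac{24336086}{85} \approx -2.8631 \cdot 10^{5}$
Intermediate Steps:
$K{\left(D \right)} = - 5 D$
$S = \frac{1}{255}$ ($S = - \frac{\left(-131 + 130\right) \frac{1}{156 - 105}}{5} = - \frac{\left(-1\right) \frac{1}{51}}{5} = \left(- \frac{1}{5}\right) \left(- \frac{1}{51}\right) = \frac{1}{255} \approx 0.0039216$)
$u = \frac{239794}{85}$ ($u = \left(\frac{1}{255} - 5 \left(5 - 7\right)\right) 282 = \left(\frac{1}{255} - -10\right) 282 = \left(\frac{1}{255} + 10\right) 282 = \frac{2551}{255} \cdot 282 = \frac{239794}{85} \approx 2821.1$)
$u - 289128 = \frac{239794}{85} - 289128 = - \frac{24336086}{85}$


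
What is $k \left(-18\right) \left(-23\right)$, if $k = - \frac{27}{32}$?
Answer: $- \frac{5589}{16} \approx -349.31$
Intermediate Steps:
$k = - \frac{27}{32}$ ($k = \left(-27\right) \frac{1}{32} = - \frac{27}{32} \approx -0.84375$)
$k \left(-18\right) \left(-23\right) = \left(- \frac{27}{32}\right) \left(-18\right) \left(-23\right) = \frac{243}{16} \left(-23\right) = - \frac{5589}{16}$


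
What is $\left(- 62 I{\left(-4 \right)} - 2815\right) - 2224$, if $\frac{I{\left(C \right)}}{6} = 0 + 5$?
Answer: $-6899$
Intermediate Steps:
$I{\left(C \right)} = 30$ ($I{\left(C \right)} = 6 \left(0 + 5\right) = 6 \cdot 5 = 30$)
$\left(- 62 I{\left(-4 \right)} - 2815\right) - 2224 = \left(\left(-62\right) 30 - 2815\right) - 2224 = \left(-1860 - 2815\right) - 2224 = -4675 - 2224 = -6899$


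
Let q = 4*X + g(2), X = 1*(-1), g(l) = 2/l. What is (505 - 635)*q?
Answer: 390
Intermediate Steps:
X = -1
q = -3 (q = 4*(-1) + 2/2 = -4 + 2*(½) = -4 + 1 = -3)
(505 - 635)*q = (505 - 635)*(-3) = -130*(-3) = 390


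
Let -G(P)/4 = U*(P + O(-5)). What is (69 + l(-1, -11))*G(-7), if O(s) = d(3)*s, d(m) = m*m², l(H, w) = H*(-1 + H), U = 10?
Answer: 403280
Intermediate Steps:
d(m) = m³
O(s) = 27*s (O(s) = 3³*s = 27*s)
G(P) = 5400 - 40*P (G(P) = -40*(P + 27*(-5)) = -40*(P - 135) = -40*(-135 + P) = -4*(-1350 + 10*P) = 5400 - 40*P)
(69 + l(-1, -11))*G(-7) = (69 - (-1 - 1))*(5400 - 40*(-7)) = (69 - 1*(-2))*(5400 + 280) = (69 + 2)*5680 = 71*5680 = 403280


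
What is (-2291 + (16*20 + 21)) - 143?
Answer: -2093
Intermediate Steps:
(-2291 + (16*20 + 21)) - 143 = (-2291 + (320 + 21)) - 143 = (-2291 + 341) - 143 = -1950 - 143 = -2093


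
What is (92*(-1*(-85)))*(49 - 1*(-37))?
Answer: 672520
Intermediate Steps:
(92*(-1*(-85)))*(49 - 1*(-37)) = (92*85)*(49 + 37) = 7820*86 = 672520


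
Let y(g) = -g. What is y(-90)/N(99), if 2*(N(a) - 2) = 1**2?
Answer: 36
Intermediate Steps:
N(a) = 5/2 (N(a) = 2 + (1/2)*1**2 = 2 + (1/2)*1 = 2 + 1/2 = 5/2)
y(-90)/N(99) = (-1*(-90))/(5/2) = 90*(2/5) = 36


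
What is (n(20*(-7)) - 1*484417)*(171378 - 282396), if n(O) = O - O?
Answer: 53779006506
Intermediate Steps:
n(O) = 0
(n(20*(-7)) - 1*484417)*(171378 - 282396) = (0 - 1*484417)*(171378 - 282396) = (0 - 484417)*(-111018) = -484417*(-111018) = 53779006506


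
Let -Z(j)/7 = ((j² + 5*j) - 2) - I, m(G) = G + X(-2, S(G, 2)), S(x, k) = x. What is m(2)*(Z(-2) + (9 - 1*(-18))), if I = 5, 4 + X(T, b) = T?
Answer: -472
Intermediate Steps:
X(T, b) = -4 + T
m(G) = -6 + G (m(G) = G + (-4 - 2) = G - 6 = -6 + G)
Z(j) = 49 - 35*j - 7*j² (Z(j) = -7*(((j² + 5*j) - 2) - 1*5) = -7*((-2 + j² + 5*j) - 5) = -7*(-7 + j² + 5*j) = 49 - 35*j - 7*j²)
m(2)*(Z(-2) + (9 - 1*(-18))) = (-6 + 2)*((49 - 35*(-2) - 7*(-2)²) + (9 - 1*(-18))) = -4*((49 + 70 - 7*4) + (9 + 18)) = -4*((49 + 70 - 28) + 27) = -4*(91 + 27) = -4*118 = -472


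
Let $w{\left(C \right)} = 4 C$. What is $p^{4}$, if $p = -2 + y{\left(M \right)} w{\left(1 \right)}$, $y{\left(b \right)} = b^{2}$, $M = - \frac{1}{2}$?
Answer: $1$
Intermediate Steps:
$M = - \frac{1}{2}$ ($M = \left(-1\right) \frac{1}{2} = - \frac{1}{2} \approx -0.5$)
$p = -1$ ($p = -2 + \left(- \frac{1}{2}\right)^{2} \cdot 4 \cdot 1 = -2 + \frac{1}{4} \cdot 4 = -2 + 1 = -1$)
$p^{4} = \left(-1\right)^{4} = 1$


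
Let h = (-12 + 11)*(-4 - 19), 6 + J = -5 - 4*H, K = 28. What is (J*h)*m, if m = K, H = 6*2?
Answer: -37996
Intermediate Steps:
H = 12
m = 28
J = -59 (J = -6 + (-5 - 4*12) = -6 + (-5 - 48) = -6 - 53 = -59)
h = 23 (h = -1*(-23) = 23)
(J*h)*m = -59*23*28 = -1357*28 = -37996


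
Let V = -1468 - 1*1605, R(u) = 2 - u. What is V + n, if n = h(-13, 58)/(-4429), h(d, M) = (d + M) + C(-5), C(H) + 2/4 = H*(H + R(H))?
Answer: -27220703/8858 ≈ -3073.0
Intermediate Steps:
C(H) = -½ + 2*H (C(H) = -½ + H*(H + (2 - H)) = -½ + H*2 = -½ + 2*H)
h(d, M) = -21/2 + M + d (h(d, M) = (d + M) + (-½ + 2*(-5)) = (M + d) + (-½ - 10) = (M + d) - 21/2 = -21/2 + M + d)
n = -69/8858 (n = (-21/2 + 58 - 13)/(-4429) = (69/2)*(-1/4429) = -69/8858 ≈ -0.0077896)
V = -3073 (V = -1468 - 1605 = -3073)
V + n = -3073 - 69/8858 = -27220703/8858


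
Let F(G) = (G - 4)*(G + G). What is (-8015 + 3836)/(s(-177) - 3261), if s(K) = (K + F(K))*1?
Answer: -1393/20212 ≈ -0.068919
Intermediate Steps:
F(G) = 2*G*(-4 + G) (F(G) = (-4 + G)*(2*G) = 2*G*(-4 + G))
s(K) = K + 2*K*(-4 + K) (s(K) = (K + 2*K*(-4 + K))*1 = K + 2*K*(-4 + K))
(-8015 + 3836)/(s(-177) - 3261) = (-8015 + 3836)/(-177*(-7 + 2*(-177)) - 3261) = -4179/(-177*(-7 - 354) - 3261) = -4179/(-177*(-361) - 3261) = -4179/(63897 - 3261) = -4179/60636 = -4179*1/60636 = -1393/20212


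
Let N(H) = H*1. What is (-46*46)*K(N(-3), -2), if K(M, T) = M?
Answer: 6348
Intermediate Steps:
N(H) = H
(-46*46)*K(N(-3), -2) = -46*46*(-3) = -2116*(-3) = 6348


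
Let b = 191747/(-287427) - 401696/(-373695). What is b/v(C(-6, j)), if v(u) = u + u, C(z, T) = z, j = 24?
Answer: -2085875287/61377161580 ≈ -0.033985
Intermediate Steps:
v(u) = 2*u
b = 2085875287/5114763465 (b = 191747*(-1/287427) - 401696*(-1/373695) = -191747/287427 + 401696/373695 = 2085875287/5114763465 ≈ 0.40781)
b/v(C(-6, j)) = 2085875287/(5114763465*((2*(-6)))) = (2085875287/5114763465)/(-12) = (2085875287/5114763465)*(-1/12) = -2085875287/61377161580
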